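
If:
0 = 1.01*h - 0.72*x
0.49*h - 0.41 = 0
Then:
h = 0.84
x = 1.17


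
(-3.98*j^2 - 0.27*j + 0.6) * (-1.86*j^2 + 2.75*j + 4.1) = 7.4028*j^4 - 10.4428*j^3 - 18.1765*j^2 + 0.543*j + 2.46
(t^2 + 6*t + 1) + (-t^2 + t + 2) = 7*t + 3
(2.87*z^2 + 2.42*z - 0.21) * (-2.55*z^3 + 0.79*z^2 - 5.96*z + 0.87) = -7.3185*z^5 - 3.9037*z^4 - 14.6579*z^3 - 12.0922*z^2 + 3.357*z - 0.1827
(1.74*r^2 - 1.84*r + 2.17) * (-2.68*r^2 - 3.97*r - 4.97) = -4.6632*r^4 - 1.9766*r^3 - 7.1586*r^2 + 0.5299*r - 10.7849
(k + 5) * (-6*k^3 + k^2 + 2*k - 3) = -6*k^4 - 29*k^3 + 7*k^2 + 7*k - 15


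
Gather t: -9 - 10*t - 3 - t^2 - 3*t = -t^2 - 13*t - 12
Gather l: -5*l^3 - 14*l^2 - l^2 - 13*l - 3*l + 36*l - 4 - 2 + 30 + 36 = -5*l^3 - 15*l^2 + 20*l + 60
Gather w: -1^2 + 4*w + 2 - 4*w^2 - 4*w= 1 - 4*w^2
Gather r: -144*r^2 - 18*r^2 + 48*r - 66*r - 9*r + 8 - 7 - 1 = -162*r^2 - 27*r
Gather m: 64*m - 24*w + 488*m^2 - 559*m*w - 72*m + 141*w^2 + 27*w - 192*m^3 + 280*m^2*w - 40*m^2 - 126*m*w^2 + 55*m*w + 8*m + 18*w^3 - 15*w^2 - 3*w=-192*m^3 + m^2*(280*w + 448) + m*(-126*w^2 - 504*w) + 18*w^3 + 126*w^2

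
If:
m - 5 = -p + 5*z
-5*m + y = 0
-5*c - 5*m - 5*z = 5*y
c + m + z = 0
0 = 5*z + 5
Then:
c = 1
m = 0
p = 0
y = 0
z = -1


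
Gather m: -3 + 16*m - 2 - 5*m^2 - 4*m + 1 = -5*m^2 + 12*m - 4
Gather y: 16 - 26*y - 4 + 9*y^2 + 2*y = 9*y^2 - 24*y + 12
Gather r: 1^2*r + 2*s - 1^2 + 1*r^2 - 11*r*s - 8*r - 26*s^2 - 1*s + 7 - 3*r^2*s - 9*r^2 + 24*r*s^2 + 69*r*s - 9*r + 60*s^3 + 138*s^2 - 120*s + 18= r^2*(-3*s - 8) + r*(24*s^2 + 58*s - 16) + 60*s^3 + 112*s^2 - 119*s + 24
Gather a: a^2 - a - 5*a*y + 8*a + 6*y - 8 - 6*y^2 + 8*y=a^2 + a*(7 - 5*y) - 6*y^2 + 14*y - 8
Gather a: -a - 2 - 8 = -a - 10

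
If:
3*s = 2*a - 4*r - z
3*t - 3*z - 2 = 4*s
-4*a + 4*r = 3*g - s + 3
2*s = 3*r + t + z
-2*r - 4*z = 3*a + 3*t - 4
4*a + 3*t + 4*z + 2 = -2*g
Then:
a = 3196/939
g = -3037/939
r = 1378/939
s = 326/313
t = -124/939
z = -2054/939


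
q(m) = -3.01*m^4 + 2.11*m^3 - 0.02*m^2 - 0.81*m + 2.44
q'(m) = -12.04*m^3 + 6.33*m^2 - 0.04*m - 0.81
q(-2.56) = -160.30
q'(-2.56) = 242.77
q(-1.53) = -20.42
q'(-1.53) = 57.19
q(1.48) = -6.40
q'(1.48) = -26.04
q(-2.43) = -130.94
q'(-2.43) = 209.43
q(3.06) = -203.68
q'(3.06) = -286.64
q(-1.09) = -3.68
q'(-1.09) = 22.35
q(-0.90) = -0.36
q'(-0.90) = 13.13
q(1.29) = -2.44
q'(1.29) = -16.17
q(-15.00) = -159492.41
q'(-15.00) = 42059.04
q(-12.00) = -66052.16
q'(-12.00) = 21716.31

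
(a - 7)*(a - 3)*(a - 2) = a^3 - 12*a^2 + 41*a - 42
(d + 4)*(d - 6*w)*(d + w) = d^3 - 5*d^2*w + 4*d^2 - 6*d*w^2 - 20*d*w - 24*w^2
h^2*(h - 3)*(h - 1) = h^4 - 4*h^3 + 3*h^2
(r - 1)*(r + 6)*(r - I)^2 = r^4 + 5*r^3 - 2*I*r^3 - 7*r^2 - 10*I*r^2 - 5*r + 12*I*r + 6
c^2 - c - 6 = (c - 3)*(c + 2)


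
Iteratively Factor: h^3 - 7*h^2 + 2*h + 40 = (h - 4)*(h^2 - 3*h - 10) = (h - 4)*(h + 2)*(h - 5)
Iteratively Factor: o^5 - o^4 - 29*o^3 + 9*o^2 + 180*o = (o)*(o^4 - o^3 - 29*o^2 + 9*o + 180) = o*(o - 5)*(o^3 + 4*o^2 - 9*o - 36) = o*(o - 5)*(o + 3)*(o^2 + o - 12) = o*(o - 5)*(o + 3)*(o + 4)*(o - 3)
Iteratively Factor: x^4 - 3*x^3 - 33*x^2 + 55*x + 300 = (x + 3)*(x^3 - 6*x^2 - 15*x + 100) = (x - 5)*(x + 3)*(x^2 - x - 20) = (x - 5)^2*(x + 3)*(x + 4)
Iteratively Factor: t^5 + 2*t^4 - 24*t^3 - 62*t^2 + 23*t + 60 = (t + 4)*(t^4 - 2*t^3 - 16*t^2 + 2*t + 15) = (t - 1)*(t + 4)*(t^3 - t^2 - 17*t - 15) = (t - 5)*(t - 1)*(t + 4)*(t^2 + 4*t + 3) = (t - 5)*(t - 1)*(t + 3)*(t + 4)*(t + 1)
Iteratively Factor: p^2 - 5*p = (p - 5)*(p)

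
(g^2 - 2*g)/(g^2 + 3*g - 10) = g/(g + 5)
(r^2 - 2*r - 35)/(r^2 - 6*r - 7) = (r + 5)/(r + 1)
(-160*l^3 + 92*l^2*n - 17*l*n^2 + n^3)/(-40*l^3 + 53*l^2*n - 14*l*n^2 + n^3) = (4*l - n)/(l - n)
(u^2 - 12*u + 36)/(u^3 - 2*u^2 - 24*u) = (u - 6)/(u*(u + 4))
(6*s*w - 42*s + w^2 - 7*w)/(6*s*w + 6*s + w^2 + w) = (w - 7)/(w + 1)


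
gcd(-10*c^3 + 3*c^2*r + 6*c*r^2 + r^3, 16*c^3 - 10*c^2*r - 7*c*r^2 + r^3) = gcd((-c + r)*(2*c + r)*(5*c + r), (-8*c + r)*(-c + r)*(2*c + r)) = -2*c^2 + c*r + r^2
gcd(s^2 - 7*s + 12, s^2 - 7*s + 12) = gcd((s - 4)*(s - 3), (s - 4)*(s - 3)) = s^2 - 7*s + 12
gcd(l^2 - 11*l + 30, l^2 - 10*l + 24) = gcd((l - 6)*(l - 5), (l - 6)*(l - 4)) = l - 6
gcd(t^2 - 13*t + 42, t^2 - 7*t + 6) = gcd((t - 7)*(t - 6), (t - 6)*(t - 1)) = t - 6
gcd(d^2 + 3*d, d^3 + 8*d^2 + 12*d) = d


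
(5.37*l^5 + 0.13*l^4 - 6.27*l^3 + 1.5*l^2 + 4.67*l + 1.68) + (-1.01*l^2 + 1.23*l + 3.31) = 5.37*l^5 + 0.13*l^4 - 6.27*l^3 + 0.49*l^2 + 5.9*l + 4.99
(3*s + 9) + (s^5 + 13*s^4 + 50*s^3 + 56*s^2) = s^5 + 13*s^4 + 50*s^3 + 56*s^2 + 3*s + 9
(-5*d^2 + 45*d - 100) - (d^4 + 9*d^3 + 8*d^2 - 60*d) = -d^4 - 9*d^3 - 13*d^2 + 105*d - 100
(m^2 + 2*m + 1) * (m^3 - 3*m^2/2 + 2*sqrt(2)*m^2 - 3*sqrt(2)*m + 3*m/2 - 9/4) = m^5 + m^4/2 + 2*sqrt(2)*m^4 - m^3/2 + sqrt(2)*m^3 - 4*sqrt(2)*m^2 - 3*m^2/4 - 3*sqrt(2)*m - 3*m - 9/4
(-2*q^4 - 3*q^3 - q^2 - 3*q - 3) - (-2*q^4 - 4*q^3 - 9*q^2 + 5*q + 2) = q^3 + 8*q^2 - 8*q - 5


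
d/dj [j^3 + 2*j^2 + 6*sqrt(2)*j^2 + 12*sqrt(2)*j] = 3*j^2 + 4*j + 12*sqrt(2)*j + 12*sqrt(2)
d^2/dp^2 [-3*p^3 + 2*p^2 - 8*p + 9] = 4 - 18*p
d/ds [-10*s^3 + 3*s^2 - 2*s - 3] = -30*s^2 + 6*s - 2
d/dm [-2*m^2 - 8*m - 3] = -4*m - 8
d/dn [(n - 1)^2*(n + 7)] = (n - 1)*(3*n + 13)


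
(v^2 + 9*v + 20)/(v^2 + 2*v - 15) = (v + 4)/(v - 3)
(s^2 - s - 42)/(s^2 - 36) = (s - 7)/(s - 6)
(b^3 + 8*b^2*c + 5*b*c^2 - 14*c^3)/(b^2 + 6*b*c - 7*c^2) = b + 2*c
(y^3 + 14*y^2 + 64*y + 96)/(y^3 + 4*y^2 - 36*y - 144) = (y + 4)/(y - 6)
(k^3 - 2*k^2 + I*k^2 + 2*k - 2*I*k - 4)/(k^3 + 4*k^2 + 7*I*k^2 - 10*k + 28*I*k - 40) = (k^2 - k*(2 + I) + 2*I)/(k^2 + k*(4 + 5*I) + 20*I)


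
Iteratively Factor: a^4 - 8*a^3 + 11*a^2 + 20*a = (a)*(a^3 - 8*a^2 + 11*a + 20) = a*(a + 1)*(a^2 - 9*a + 20) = a*(a - 4)*(a + 1)*(a - 5)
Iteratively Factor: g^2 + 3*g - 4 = (g - 1)*(g + 4)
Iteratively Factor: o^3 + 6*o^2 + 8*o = (o + 4)*(o^2 + 2*o) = o*(o + 4)*(o + 2)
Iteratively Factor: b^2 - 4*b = (b - 4)*(b)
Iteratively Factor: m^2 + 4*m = (m + 4)*(m)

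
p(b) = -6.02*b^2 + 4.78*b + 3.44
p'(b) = 4.78 - 12.04*b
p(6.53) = -222.04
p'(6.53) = -73.84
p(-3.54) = -88.92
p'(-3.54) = 47.40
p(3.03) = -37.35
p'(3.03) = -31.70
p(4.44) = -94.01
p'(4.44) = -48.68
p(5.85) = -174.62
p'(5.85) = -65.65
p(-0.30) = 1.46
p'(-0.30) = 8.39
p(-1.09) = -8.92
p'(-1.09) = 17.90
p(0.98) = 2.34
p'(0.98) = -7.02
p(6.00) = -184.60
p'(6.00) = -67.46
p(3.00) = -36.40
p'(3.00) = -31.34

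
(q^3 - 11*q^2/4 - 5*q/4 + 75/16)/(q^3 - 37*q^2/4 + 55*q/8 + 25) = (q - 3/2)/(q - 8)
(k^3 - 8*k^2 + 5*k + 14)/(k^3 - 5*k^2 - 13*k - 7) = (k - 2)/(k + 1)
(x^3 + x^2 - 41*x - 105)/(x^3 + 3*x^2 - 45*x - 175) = (x + 3)/(x + 5)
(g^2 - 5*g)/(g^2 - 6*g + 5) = g/(g - 1)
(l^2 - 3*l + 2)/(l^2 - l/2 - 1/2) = 2*(l - 2)/(2*l + 1)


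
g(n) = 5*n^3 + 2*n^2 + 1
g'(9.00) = 1251.00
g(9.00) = 3808.00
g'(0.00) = 0.00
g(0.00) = 1.00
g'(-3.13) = 134.43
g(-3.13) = -132.73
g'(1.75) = 52.94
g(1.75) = 33.92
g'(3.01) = 147.94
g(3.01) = 155.47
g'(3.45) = 192.34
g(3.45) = 230.12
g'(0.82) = 13.37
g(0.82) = 5.10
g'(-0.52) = 1.98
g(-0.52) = 0.84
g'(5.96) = 556.66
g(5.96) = 1130.59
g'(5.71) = 511.90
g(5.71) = 997.06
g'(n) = 15*n^2 + 4*n = n*(15*n + 4)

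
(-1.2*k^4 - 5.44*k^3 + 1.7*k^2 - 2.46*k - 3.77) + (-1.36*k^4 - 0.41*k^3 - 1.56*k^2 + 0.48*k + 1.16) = -2.56*k^4 - 5.85*k^3 + 0.14*k^2 - 1.98*k - 2.61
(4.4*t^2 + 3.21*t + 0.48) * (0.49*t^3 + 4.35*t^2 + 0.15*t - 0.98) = 2.156*t^5 + 20.7129*t^4 + 14.8587*t^3 - 1.7425*t^2 - 3.0738*t - 0.4704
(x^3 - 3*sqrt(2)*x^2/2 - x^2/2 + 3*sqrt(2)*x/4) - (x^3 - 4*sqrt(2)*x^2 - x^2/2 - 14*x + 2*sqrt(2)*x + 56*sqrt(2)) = 5*sqrt(2)*x^2/2 - 5*sqrt(2)*x/4 + 14*x - 56*sqrt(2)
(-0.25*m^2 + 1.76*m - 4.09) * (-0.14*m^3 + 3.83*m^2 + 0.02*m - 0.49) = 0.035*m^5 - 1.2039*m^4 + 7.3084*m^3 - 15.507*m^2 - 0.9442*m + 2.0041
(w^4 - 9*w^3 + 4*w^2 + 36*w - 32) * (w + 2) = w^5 - 7*w^4 - 14*w^3 + 44*w^2 + 40*w - 64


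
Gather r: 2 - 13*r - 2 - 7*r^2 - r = -7*r^2 - 14*r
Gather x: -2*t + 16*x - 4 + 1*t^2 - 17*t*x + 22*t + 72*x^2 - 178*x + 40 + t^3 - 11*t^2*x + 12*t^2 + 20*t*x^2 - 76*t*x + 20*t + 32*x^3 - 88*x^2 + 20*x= t^3 + 13*t^2 + 40*t + 32*x^3 + x^2*(20*t - 16) + x*(-11*t^2 - 93*t - 142) + 36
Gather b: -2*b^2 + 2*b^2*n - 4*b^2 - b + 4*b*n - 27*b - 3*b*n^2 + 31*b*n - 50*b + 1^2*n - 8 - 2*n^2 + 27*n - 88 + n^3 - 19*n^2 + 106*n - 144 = b^2*(2*n - 6) + b*(-3*n^2 + 35*n - 78) + n^3 - 21*n^2 + 134*n - 240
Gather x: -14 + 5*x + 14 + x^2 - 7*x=x^2 - 2*x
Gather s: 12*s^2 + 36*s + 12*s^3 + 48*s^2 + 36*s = 12*s^3 + 60*s^2 + 72*s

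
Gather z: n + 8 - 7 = n + 1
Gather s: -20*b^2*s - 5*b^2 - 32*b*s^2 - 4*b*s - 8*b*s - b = -5*b^2 - 32*b*s^2 - b + s*(-20*b^2 - 12*b)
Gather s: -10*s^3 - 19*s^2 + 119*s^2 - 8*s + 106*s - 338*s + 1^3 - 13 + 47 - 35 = -10*s^3 + 100*s^2 - 240*s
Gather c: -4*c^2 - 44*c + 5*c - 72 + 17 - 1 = -4*c^2 - 39*c - 56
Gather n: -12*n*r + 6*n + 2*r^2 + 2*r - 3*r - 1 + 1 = n*(6 - 12*r) + 2*r^2 - r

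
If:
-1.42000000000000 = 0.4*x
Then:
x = -3.55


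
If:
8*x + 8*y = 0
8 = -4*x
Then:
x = -2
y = 2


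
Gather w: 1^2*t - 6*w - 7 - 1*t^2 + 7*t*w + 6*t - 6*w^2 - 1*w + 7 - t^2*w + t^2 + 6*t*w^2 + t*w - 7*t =w^2*(6*t - 6) + w*(-t^2 + 8*t - 7)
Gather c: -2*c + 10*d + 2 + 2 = -2*c + 10*d + 4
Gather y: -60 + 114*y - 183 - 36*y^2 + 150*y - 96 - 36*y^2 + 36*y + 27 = -72*y^2 + 300*y - 312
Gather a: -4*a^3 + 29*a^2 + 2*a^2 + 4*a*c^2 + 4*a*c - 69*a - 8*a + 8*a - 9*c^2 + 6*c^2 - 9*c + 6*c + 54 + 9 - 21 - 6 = -4*a^3 + 31*a^2 + a*(4*c^2 + 4*c - 69) - 3*c^2 - 3*c + 36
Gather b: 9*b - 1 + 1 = 9*b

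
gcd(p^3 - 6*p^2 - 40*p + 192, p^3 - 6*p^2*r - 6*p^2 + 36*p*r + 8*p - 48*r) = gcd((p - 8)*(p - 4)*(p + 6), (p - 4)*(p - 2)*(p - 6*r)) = p - 4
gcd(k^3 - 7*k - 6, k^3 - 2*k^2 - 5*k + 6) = k^2 - k - 6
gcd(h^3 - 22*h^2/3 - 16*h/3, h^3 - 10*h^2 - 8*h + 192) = h - 8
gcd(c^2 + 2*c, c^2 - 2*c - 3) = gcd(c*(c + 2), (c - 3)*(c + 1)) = 1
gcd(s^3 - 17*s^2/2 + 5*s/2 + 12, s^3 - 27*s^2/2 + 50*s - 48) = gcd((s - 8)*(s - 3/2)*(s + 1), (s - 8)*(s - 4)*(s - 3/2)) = s^2 - 19*s/2 + 12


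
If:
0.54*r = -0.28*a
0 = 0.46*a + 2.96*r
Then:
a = 0.00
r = 0.00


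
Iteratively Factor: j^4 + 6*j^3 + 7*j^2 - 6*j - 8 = (j - 1)*(j^3 + 7*j^2 + 14*j + 8) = (j - 1)*(j + 1)*(j^2 + 6*j + 8) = (j - 1)*(j + 1)*(j + 2)*(j + 4)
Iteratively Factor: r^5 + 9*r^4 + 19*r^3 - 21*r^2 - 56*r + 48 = (r + 4)*(r^4 + 5*r^3 - r^2 - 17*r + 12) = (r - 1)*(r + 4)*(r^3 + 6*r^2 + 5*r - 12) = (r - 1)*(r + 4)^2*(r^2 + 2*r - 3) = (r - 1)^2*(r + 4)^2*(r + 3)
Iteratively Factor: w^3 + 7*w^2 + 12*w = (w + 4)*(w^2 + 3*w) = (w + 3)*(w + 4)*(w)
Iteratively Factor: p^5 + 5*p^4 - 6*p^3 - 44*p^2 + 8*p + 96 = (p - 2)*(p^4 + 7*p^3 + 8*p^2 - 28*p - 48) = (p - 2)*(p + 2)*(p^3 + 5*p^2 - 2*p - 24) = (p - 2)*(p + 2)*(p + 4)*(p^2 + p - 6) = (p - 2)^2*(p + 2)*(p + 4)*(p + 3)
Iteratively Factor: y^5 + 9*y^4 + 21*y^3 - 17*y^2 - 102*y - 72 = (y + 4)*(y^4 + 5*y^3 + y^2 - 21*y - 18) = (y - 2)*(y + 4)*(y^3 + 7*y^2 + 15*y + 9) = (y - 2)*(y + 3)*(y + 4)*(y^2 + 4*y + 3) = (y - 2)*(y + 3)^2*(y + 4)*(y + 1)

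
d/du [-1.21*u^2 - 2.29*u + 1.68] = -2.42*u - 2.29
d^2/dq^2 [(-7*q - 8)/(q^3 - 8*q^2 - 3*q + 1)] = 2*(-(7*q + 8)*(-3*q^2 + 16*q + 3)^2 + (21*q^2 - 112*q + (3*q - 8)*(7*q + 8) - 21)*(q^3 - 8*q^2 - 3*q + 1))/(q^3 - 8*q^2 - 3*q + 1)^3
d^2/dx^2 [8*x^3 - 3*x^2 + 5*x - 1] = 48*x - 6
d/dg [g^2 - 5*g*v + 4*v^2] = 2*g - 5*v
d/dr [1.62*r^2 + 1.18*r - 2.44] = 3.24*r + 1.18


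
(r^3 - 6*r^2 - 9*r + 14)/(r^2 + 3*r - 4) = (r^2 - 5*r - 14)/(r + 4)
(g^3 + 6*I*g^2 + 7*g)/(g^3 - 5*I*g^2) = (g^2 + 6*I*g + 7)/(g*(g - 5*I))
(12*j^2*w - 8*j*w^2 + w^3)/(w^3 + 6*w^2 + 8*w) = (12*j^2 - 8*j*w + w^2)/(w^2 + 6*w + 8)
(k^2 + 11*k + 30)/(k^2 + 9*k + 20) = (k + 6)/(k + 4)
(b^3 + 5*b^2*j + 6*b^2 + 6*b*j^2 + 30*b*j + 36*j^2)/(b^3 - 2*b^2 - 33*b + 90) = (b^2 + 5*b*j + 6*j^2)/(b^2 - 8*b + 15)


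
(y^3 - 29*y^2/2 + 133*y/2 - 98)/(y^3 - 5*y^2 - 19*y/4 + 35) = 2*(y - 7)/(2*y + 5)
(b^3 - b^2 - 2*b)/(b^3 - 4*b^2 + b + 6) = b/(b - 3)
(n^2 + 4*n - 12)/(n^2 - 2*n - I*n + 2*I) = (n + 6)/(n - I)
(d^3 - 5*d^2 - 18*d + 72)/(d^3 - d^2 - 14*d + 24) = (d - 6)/(d - 2)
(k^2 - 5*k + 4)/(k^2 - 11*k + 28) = (k - 1)/(k - 7)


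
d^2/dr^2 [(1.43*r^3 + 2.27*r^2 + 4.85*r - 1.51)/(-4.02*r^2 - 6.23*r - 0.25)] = (2.8421709430404e-14*r^5 - 151.18399*r^3 + 146.737974*r^2 + 255.613326*r + 129.003858)/(64.964808*r^6 + 302.037876*r^5 + 480.203874*r^4 + 279.371267*r^3 + 29.863425*r^2 + 1.168125*r + 0.015625)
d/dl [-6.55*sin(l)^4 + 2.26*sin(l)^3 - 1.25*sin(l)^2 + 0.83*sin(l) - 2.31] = (-26.2*sin(l)^3 + 6.78*sin(l)^2 - 2.5*sin(l) + 0.83)*cos(l)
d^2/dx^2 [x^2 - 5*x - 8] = 2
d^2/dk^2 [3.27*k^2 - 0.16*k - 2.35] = 6.54000000000000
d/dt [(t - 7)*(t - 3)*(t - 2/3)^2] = 4*t^3 - 34*t^2 + 626*t/9 - 292/9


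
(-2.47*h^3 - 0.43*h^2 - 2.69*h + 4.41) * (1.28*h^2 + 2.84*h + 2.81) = -3.1616*h^5 - 7.5652*h^4 - 11.6051*h^3 - 3.2031*h^2 + 4.9655*h + 12.3921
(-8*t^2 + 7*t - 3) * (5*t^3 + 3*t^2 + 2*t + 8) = -40*t^5 + 11*t^4 - 10*t^3 - 59*t^2 + 50*t - 24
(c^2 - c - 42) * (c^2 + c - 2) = c^4 - 45*c^2 - 40*c + 84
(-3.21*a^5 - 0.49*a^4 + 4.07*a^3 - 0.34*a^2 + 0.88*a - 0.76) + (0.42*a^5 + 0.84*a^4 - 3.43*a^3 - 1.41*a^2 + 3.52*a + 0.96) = -2.79*a^5 + 0.35*a^4 + 0.64*a^3 - 1.75*a^2 + 4.4*a + 0.2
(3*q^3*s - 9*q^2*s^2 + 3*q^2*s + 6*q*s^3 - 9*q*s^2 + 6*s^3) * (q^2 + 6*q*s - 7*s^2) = 3*q^5*s + 9*q^4*s^2 + 3*q^4*s - 69*q^3*s^3 + 9*q^3*s^2 + 99*q^2*s^4 - 69*q^2*s^3 - 42*q*s^5 + 99*q*s^4 - 42*s^5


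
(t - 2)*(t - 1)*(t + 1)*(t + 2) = t^4 - 5*t^2 + 4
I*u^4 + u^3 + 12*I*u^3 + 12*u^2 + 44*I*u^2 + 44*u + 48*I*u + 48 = (u + 2)*(u + 4)*(u + 6)*(I*u + 1)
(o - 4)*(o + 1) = o^2 - 3*o - 4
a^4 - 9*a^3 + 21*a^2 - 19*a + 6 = (a - 6)*(a - 1)^3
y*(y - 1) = y^2 - y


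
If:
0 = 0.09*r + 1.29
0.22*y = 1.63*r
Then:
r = -14.33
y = -106.20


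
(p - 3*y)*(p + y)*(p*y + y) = p^3*y - 2*p^2*y^2 + p^2*y - 3*p*y^3 - 2*p*y^2 - 3*y^3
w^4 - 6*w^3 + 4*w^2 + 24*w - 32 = (w - 4)*(w - 2)^2*(w + 2)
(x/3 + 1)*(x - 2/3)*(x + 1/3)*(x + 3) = x^4/3 + 17*x^3/9 + 61*x^2/27 - 13*x/9 - 2/3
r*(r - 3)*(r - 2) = r^3 - 5*r^2 + 6*r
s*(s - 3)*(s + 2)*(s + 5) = s^4 + 4*s^3 - 11*s^2 - 30*s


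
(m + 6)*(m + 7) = m^2 + 13*m + 42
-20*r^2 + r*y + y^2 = (-4*r + y)*(5*r + y)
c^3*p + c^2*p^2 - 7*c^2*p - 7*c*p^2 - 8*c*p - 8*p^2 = (c - 8)*(c + p)*(c*p + p)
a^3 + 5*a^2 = a^2*(a + 5)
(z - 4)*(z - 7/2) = z^2 - 15*z/2 + 14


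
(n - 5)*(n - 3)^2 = n^3 - 11*n^2 + 39*n - 45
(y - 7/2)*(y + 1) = y^2 - 5*y/2 - 7/2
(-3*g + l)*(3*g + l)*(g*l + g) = -9*g^3*l - 9*g^3 + g*l^3 + g*l^2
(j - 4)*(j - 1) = j^2 - 5*j + 4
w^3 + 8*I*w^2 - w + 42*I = (w - 2*I)*(w + 3*I)*(w + 7*I)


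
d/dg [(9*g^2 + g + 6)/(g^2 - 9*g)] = 2*(-41*g^2 - 6*g + 27)/(g^2*(g^2 - 18*g + 81))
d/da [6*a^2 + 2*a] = 12*a + 2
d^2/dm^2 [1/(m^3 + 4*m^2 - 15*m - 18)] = 2*(-(3*m + 4)*(m^3 + 4*m^2 - 15*m - 18) + (3*m^2 + 8*m - 15)^2)/(m^3 + 4*m^2 - 15*m - 18)^3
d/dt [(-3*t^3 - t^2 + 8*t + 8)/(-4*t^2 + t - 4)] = (12*t^4 - 6*t^3 + 67*t^2 + 72*t - 40)/(16*t^4 - 8*t^3 + 33*t^2 - 8*t + 16)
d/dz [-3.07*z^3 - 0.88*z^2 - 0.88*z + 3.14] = -9.21*z^2 - 1.76*z - 0.88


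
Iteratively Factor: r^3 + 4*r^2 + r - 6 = (r + 2)*(r^2 + 2*r - 3) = (r - 1)*(r + 2)*(r + 3)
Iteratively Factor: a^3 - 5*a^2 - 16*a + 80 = (a - 4)*(a^2 - a - 20) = (a - 4)*(a + 4)*(a - 5)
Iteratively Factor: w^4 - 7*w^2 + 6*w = (w - 1)*(w^3 + w^2 - 6*w) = w*(w - 1)*(w^2 + w - 6) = w*(w - 1)*(w + 3)*(w - 2)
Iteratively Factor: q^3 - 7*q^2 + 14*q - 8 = (q - 1)*(q^2 - 6*q + 8) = (q - 4)*(q - 1)*(q - 2)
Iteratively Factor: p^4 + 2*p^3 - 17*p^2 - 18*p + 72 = (p - 3)*(p^3 + 5*p^2 - 2*p - 24) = (p - 3)*(p + 3)*(p^2 + 2*p - 8) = (p - 3)*(p + 3)*(p + 4)*(p - 2)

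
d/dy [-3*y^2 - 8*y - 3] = -6*y - 8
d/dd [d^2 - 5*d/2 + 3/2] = 2*d - 5/2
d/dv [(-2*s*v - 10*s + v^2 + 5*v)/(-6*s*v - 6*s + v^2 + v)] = ((-6*s + 2*v + 1)*(2*s*v + 10*s - v^2 - 5*v) + (2*s - 2*v - 5)*(6*s*v + 6*s - v^2 - v))/(6*s*v + 6*s - v^2 - v)^2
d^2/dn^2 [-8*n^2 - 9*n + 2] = -16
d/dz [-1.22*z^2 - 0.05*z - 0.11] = -2.44*z - 0.05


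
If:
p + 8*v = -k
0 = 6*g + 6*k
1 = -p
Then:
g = 8*v - 1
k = 1 - 8*v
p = -1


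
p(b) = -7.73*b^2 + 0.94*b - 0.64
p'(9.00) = -138.20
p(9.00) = -618.31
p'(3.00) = -45.44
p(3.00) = -67.39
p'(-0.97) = 15.94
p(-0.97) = -8.82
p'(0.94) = -13.59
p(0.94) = -6.59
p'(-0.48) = 8.36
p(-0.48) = -2.87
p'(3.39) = -51.47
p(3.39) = -86.29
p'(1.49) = -22.10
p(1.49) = -16.40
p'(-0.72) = 12.07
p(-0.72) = -5.32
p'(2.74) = -41.42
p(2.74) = -56.10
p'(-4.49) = 70.36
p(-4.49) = -160.70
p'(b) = 0.94 - 15.46*b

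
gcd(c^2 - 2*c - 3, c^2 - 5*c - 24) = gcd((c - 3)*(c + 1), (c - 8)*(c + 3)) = 1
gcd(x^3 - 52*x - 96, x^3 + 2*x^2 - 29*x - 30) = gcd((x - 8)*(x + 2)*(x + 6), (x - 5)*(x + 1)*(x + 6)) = x + 6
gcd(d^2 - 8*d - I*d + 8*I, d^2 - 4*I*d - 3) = d - I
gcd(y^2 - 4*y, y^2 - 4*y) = y^2 - 4*y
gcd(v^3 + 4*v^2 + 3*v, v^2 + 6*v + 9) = v + 3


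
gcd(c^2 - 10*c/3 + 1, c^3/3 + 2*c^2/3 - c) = 1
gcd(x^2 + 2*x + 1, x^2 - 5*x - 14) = 1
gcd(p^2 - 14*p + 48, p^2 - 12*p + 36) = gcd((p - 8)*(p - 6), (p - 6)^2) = p - 6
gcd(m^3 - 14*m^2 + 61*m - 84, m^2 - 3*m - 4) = m - 4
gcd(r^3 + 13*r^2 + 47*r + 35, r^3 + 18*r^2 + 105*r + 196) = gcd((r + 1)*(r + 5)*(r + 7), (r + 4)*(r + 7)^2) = r + 7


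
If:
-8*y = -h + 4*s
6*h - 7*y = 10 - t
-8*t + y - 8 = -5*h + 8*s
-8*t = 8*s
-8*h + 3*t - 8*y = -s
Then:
No Solution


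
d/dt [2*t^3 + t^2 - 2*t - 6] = 6*t^2 + 2*t - 2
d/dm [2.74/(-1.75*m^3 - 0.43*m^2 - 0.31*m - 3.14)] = (14.385*m^2 + 2.3564*m + 0.8494)/(1.75*m^3 + 0.43*m^2 + 0.31*m + 3.14)^2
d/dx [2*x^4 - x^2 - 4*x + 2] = 8*x^3 - 2*x - 4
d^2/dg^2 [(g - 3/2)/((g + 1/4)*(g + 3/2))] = 64*(16*g^3 - 72*g^2 - 144*g - 75)/(512*g^6 + 2688*g^5 + 5280*g^4 + 4760*g^3 + 1980*g^2 + 378*g + 27)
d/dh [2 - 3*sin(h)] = -3*cos(h)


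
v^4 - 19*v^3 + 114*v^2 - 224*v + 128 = (v - 8)^2*(v - 2)*(v - 1)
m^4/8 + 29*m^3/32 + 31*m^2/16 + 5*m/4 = m*(m/4 + 1)*(m/2 + 1)*(m + 5/4)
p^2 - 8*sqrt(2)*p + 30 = (p - 5*sqrt(2))*(p - 3*sqrt(2))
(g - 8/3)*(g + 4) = g^2 + 4*g/3 - 32/3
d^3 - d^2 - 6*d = d*(d - 3)*(d + 2)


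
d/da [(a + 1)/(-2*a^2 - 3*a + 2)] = (2*a^2 + 4*a + 5)/(4*a^4 + 12*a^3 + a^2 - 12*a + 4)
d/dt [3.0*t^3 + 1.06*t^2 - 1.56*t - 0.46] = 9.0*t^2 + 2.12*t - 1.56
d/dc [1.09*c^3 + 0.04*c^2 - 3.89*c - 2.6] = 3.27*c^2 + 0.08*c - 3.89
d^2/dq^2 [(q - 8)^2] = 2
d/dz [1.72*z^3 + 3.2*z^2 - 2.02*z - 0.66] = 5.16*z^2 + 6.4*z - 2.02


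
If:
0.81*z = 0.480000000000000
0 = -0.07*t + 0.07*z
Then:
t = 0.59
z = 0.59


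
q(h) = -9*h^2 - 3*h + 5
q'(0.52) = -12.36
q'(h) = -18*h - 3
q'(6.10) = -112.80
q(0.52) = 1.01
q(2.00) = -37.00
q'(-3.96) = 68.28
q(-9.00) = -697.00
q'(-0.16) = -0.12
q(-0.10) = 5.21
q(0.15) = 4.35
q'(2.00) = -39.00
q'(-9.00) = 159.00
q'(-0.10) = -1.20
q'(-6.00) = 105.00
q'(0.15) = -5.70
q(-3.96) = -124.25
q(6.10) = -348.19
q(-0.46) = 4.48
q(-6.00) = -301.00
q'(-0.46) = 5.28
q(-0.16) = 5.25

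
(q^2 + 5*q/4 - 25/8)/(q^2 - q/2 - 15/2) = (q - 5/4)/(q - 3)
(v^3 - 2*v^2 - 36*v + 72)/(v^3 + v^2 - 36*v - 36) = (v - 2)/(v + 1)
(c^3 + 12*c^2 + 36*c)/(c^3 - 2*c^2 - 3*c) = (c^2 + 12*c + 36)/(c^2 - 2*c - 3)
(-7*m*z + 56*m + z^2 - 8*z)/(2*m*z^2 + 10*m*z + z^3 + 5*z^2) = (-7*m*z + 56*m + z^2 - 8*z)/(z*(2*m*z + 10*m + z^2 + 5*z))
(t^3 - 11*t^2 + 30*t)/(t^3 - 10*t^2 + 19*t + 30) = t/(t + 1)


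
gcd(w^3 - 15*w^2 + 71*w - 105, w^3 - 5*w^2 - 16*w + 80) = w - 5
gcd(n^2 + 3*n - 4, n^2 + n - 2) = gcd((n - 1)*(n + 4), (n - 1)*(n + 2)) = n - 1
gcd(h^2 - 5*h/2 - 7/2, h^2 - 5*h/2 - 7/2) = h^2 - 5*h/2 - 7/2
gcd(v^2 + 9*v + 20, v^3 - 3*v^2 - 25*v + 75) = v + 5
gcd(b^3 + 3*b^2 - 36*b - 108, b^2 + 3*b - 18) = b + 6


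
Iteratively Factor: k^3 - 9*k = (k + 3)*(k^2 - 3*k) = k*(k + 3)*(k - 3)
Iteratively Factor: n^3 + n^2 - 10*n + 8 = (n + 4)*(n^2 - 3*n + 2) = (n - 1)*(n + 4)*(n - 2)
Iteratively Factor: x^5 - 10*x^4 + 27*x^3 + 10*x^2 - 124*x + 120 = (x - 2)*(x^4 - 8*x^3 + 11*x^2 + 32*x - 60) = (x - 5)*(x - 2)*(x^3 - 3*x^2 - 4*x + 12) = (x - 5)*(x - 2)^2*(x^2 - x - 6) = (x - 5)*(x - 2)^2*(x + 2)*(x - 3)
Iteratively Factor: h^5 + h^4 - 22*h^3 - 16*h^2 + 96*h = (h)*(h^4 + h^3 - 22*h^2 - 16*h + 96) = h*(h + 3)*(h^3 - 2*h^2 - 16*h + 32) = h*(h - 2)*(h + 3)*(h^2 - 16) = h*(h - 4)*(h - 2)*(h + 3)*(h + 4)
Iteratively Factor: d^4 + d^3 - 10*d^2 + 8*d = (d - 2)*(d^3 + 3*d^2 - 4*d) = (d - 2)*(d - 1)*(d^2 + 4*d) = (d - 2)*(d - 1)*(d + 4)*(d)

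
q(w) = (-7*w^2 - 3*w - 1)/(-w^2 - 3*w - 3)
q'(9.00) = 0.15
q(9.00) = 5.36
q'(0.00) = 0.67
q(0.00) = 0.33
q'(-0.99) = -15.64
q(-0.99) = 4.84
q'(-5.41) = 1.23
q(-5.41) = 11.82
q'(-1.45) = -25.00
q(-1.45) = 15.11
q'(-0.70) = -6.82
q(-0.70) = 1.68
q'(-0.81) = -9.71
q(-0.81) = 2.58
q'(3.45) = 0.56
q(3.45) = 3.75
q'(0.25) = 1.18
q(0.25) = 0.57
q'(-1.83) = -9.38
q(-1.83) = 22.07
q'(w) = (-14*w - 3)/(-w^2 - 3*w - 3) + (2*w + 3)*(-7*w^2 - 3*w - 1)/(-w^2 - 3*w - 3)^2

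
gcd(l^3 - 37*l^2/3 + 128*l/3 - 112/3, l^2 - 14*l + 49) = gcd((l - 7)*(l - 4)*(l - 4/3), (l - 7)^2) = l - 7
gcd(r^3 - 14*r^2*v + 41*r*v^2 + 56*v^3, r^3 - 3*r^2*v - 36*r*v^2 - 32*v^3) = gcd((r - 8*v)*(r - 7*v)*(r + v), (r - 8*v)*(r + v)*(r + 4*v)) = r^2 - 7*r*v - 8*v^2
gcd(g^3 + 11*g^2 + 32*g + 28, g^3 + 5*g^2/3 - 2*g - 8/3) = g + 2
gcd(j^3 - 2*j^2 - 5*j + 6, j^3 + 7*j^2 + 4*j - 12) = j^2 + j - 2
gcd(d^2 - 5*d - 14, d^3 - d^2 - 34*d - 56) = d^2 - 5*d - 14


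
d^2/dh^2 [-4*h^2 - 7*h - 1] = -8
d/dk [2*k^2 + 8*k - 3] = 4*k + 8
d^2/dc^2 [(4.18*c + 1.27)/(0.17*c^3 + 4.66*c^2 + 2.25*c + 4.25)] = (0.724812*c^5 + 20.308812*c^4 + 194.44222*c^3 + 132.146922*c^2 - 422.31915*c - 117.38845)/(0.004913*c^9 + 0.404022*c^8 + 11.270031*c^7 + 112.257871*c^6 + 169.363275*c^5 + 357.4014*c^4 + 287.97*c^3 + 317.060625*c^2 + 121.921875*c + 76.765625)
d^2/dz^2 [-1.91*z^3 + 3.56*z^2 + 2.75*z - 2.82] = 7.12 - 11.46*z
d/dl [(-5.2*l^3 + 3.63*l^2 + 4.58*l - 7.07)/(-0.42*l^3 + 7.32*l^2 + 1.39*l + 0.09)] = (-36.5394*l^4 - 10.6088*l^3 - 38.7921*l^2 + 104.1582*l + 10.2395)/(0.1764*l^6 - 6.1488*l^5 + 52.4148*l^4 + 20.274*l^3 + 3.2497*l^2 + 0.2502*l + 0.0081)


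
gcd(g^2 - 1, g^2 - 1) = g^2 - 1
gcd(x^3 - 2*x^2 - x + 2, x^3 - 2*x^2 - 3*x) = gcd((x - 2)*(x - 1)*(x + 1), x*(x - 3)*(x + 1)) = x + 1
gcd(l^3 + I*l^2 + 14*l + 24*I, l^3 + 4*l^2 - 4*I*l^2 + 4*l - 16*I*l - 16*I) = l - 4*I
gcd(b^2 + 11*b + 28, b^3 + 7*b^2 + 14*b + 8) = b + 4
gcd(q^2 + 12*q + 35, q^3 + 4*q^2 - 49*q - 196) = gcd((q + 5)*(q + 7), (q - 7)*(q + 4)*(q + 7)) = q + 7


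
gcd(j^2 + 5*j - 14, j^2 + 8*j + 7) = j + 7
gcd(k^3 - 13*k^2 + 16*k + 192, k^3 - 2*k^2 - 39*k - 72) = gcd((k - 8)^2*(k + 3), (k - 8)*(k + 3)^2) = k^2 - 5*k - 24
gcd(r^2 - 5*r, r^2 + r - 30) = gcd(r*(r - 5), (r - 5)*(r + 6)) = r - 5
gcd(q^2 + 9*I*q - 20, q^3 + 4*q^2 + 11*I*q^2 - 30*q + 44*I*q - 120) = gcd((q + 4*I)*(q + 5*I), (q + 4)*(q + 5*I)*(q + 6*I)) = q + 5*I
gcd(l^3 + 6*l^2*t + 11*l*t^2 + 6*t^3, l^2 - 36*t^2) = 1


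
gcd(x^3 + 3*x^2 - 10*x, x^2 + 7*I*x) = x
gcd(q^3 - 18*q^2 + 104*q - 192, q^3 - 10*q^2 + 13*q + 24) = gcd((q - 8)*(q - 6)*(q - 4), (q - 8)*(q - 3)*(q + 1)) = q - 8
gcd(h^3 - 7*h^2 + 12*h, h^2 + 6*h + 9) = 1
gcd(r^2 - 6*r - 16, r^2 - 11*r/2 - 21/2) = 1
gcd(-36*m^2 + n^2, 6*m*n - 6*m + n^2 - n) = 6*m + n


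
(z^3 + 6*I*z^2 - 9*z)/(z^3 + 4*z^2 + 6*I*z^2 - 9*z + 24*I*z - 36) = z/(z + 4)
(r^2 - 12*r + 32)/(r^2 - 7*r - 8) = (r - 4)/(r + 1)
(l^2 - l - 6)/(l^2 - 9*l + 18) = (l + 2)/(l - 6)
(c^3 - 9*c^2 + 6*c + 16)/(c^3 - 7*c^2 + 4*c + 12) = (c - 8)/(c - 6)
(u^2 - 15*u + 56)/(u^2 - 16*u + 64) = (u - 7)/(u - 8)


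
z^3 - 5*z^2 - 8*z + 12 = (z - 6)*(z - 1)*(z + 2)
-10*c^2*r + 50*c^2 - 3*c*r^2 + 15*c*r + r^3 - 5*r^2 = (-5*c + r)*(2*c + r)*(r - 5)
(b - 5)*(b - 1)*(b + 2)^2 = b^4 - 2*b^3 - 15*b^2 - 4*b + 20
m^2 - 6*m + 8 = (m - 4)*(m - 2)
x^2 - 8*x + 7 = (x - 7)*(x - 1)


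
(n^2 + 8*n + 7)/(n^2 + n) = (n + 7)/n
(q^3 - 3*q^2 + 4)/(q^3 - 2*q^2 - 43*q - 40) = (q^2 - 4*q + 4)/(q^2 - 3*q - 40)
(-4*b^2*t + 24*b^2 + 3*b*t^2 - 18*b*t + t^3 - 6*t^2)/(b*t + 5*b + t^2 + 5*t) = (-4*b^2*t + 24*b^2 + 3*b*t^2 - 18*b*t + t^3 - 6*t^2)/(b*t + 5*b + t^2 + 5*t)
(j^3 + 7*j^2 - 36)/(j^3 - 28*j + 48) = (j + 3)/(j - 4)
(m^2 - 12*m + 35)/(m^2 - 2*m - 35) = (m - 5)/(m + 5)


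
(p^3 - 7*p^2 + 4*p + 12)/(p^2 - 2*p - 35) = (-p^3 + 7*p^2 - 4*p - 12)/(-p^2 + 2*p + 35)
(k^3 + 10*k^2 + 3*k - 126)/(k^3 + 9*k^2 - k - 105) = (k + 6)/(k + 5)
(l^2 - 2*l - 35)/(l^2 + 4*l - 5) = (l - 7)/(l - 1)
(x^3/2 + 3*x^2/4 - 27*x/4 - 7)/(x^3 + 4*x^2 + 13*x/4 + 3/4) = (2*x^3 + 3*x^2 - 27*x - 28)/(4*x^3 + 16*x^2 + 13*x + 3)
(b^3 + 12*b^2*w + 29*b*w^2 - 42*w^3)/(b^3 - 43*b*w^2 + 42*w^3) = (-b - 6*w)/(-b + 6*w)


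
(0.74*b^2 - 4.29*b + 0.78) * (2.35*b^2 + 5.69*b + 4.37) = 1.739*b^4 - 5.8709*b^3 - 19.3433*b^2 - 14.3091*b + 3.4086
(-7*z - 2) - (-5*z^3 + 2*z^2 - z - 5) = 5*z^3 - 2*z^2 - 6*z + 3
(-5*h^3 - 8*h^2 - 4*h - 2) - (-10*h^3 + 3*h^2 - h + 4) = 5*h^3 - 11*h^2 - 3*h - 6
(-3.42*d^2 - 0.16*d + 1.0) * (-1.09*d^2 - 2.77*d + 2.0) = 3.7278*d^4 + 9.6478*d^3 - 7.4868*d^2 - 3.09*d + 2.0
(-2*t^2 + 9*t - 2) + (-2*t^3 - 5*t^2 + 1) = -2*t^3 - 7*t^2 + 9*t - 1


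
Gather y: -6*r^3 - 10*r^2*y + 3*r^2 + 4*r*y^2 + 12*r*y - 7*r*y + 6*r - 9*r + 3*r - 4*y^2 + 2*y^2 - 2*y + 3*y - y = -6*r^3 + 3*r^2 + y^2*(4*r - 2) + y*(-10*r^2 + 5*r)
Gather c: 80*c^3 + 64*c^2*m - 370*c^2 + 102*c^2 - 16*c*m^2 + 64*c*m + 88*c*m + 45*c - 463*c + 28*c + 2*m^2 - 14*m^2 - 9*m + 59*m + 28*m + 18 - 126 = 80*c^3 + c^2*(64*m - 268) + c*(-16*m^2 + 152*m - 390) - 12*m^2 + 78*m - 108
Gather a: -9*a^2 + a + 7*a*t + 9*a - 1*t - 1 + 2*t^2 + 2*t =-9*a^2 + a*(7*t + 10) + 2*t^2 + t - 1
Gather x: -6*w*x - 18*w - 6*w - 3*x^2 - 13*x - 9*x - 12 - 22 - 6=-24*w - 3*x^2 + x*(-6*w - 22) - 40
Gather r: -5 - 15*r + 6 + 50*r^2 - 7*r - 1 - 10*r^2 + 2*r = 40*r^2 - 20*r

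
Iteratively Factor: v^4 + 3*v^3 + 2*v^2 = (v)*(v^3 + 3*v^2 + 2*v) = v*(v + 1)*(v^2 + 2*v) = v*(v + 1)*(v + 2)*(v)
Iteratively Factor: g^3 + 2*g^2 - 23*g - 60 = (g - 5)*(g^2 + 7*g + 12) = (g - 5)*(g + 4)*(g + 3)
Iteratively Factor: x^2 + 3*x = (x)*(x + 3)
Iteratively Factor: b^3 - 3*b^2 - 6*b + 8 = (b + 2)*(b^2 - 5*b + 4) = (b - 1)*(b + 2)*(b - 4)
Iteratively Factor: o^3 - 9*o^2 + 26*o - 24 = (o - 2)*(o^2 - 7*o + 12) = (o - 3)*(o - 2)*(o - 4)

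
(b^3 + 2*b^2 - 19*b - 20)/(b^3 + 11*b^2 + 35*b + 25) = (b - 4)/(b + 5)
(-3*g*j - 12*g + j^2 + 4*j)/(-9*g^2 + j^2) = (j + 4)/(3*g + j)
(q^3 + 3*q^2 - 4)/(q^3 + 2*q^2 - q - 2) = (q + 2)/(q + 1)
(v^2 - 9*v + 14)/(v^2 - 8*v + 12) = (v - 7)/(v - 6)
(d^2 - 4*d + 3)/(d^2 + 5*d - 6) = (d - 3)/(d + 6)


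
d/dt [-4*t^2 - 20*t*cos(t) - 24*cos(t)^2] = 20*t*sin(t) - 8*t + 24*sin(2*t) - 20*cos(t)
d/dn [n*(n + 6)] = 2*n + 6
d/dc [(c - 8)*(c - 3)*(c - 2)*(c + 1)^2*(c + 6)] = 6*c^5 - 25*c^4 - 180*c^3 + 471*c^2 + 272*c - 348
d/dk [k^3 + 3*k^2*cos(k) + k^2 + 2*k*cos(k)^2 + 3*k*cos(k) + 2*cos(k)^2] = -3*k^2*sin(k) + 3*k^2 - 3*k*sin(k) - 2*k*sin(2*k) + 6*k*cos(k) + 2*k - 2*sin(2*k) + 3*cos(k) + cos(2*k) + 1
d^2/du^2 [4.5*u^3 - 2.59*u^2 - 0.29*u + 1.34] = 27.0*u - 5.18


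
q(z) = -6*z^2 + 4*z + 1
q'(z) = 4 - 12*z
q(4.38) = -96.59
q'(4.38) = -48.56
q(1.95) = -14.02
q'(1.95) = -19.40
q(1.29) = -3.82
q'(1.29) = -11.48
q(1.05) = -1.42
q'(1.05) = -8.60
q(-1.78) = -25.13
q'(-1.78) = 25.36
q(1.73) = -10.04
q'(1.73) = -16.76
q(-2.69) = -53.18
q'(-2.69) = 36.28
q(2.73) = -32.80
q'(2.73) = -28.76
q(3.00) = -41.00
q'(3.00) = -32.00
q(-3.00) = -65.00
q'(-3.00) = 40.00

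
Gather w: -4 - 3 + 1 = -6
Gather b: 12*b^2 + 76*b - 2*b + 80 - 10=12*b^2 + 74*b + 70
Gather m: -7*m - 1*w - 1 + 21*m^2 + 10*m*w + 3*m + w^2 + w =21*m^2 + m*(10*w - 4) + w^2 - 1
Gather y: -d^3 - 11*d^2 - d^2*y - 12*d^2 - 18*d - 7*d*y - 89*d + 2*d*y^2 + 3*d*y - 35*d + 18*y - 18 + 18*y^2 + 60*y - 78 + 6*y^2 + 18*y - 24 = -d^3 - 23*d^2 - 142*d + y^2*(2*d + 24) + y*(-d^2 - 4*d + 96) - 120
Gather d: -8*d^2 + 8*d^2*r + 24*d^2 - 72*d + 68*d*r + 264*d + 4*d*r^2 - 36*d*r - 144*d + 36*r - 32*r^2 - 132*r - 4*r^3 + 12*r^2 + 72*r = d^2*(8*r + 16) + d*(4*r^2 + 32*r + 48) - 4*r^3 - 20*r^2 - 24*r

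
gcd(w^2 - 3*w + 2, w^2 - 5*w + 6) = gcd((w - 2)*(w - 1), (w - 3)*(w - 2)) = w - 2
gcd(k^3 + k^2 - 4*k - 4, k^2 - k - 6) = k + 2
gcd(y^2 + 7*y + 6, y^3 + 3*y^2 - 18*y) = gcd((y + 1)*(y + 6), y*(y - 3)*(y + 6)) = y + 6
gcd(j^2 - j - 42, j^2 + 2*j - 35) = 1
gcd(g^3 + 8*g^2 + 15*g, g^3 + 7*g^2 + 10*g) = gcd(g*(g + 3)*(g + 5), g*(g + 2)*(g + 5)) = g^2 + 5*g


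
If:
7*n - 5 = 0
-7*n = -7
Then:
No Solution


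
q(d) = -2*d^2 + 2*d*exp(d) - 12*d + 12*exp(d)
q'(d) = 2*d*exp(d) - 4*d + 14*exp(d) - 12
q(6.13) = 10997.21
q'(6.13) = 12028.27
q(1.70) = 58.12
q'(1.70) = 76.45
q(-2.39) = 17.92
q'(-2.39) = -1.60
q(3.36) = 476.03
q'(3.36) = 571.07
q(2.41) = 146.74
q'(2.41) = 187.90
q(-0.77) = 12.90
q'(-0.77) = -3.15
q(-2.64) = 18.22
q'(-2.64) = -0.82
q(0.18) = 12.57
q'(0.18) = 4.47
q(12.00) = 5858740.49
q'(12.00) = 6184622.07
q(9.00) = 242822.52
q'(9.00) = 259250.69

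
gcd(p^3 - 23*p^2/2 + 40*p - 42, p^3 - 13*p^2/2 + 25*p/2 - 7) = p^2 - 11*p/2 + 7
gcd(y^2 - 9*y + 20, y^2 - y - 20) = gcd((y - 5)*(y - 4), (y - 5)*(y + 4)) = y - 5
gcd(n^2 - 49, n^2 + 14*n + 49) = n + 7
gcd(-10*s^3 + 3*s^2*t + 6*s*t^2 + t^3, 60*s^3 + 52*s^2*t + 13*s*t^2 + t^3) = 10*s^2 + 7*s*t + t^2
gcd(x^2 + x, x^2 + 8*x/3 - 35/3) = 1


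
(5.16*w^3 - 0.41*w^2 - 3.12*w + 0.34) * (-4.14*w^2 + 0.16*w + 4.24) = -21.3624*w^5 + 2.523*w^4 + 34.7296*w^3 - 3.6452*w^2 - 13.1744*w + 1.4416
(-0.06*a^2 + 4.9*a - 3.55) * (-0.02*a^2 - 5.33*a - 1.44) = 0.0012*a^4 + 0.2218*a^3 - 25.9596*a^2 + 11.8655*a + 5.112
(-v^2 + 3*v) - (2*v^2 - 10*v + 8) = -3*v^2 + 13*v - 8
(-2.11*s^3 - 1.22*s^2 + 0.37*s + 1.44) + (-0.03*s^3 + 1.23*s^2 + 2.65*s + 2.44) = -2.14*s^3 + 0.01*s^2 + 3.02*s + 3.88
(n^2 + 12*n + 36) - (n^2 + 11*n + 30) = n + 6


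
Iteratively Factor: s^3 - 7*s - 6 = (s + 1)*(s^2 - s - 6) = (s - 3)*(s + 1)*(s + 2)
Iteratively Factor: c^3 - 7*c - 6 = (c + 2)*(c^2 - 2*c - 3) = (c - 3)*(c + 2)*(c + 1)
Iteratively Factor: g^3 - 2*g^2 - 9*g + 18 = (g - 3)*(g^2 + g - 6) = (g - 3)*(g - 2)*(g + 3)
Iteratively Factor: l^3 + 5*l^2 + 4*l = (l + 4)*(l^2 + l) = l*(l + 4)*(l + 1)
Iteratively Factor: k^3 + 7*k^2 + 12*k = (k)*(k^2 + 7*k + 12) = k*(k + 3)*(k + 4)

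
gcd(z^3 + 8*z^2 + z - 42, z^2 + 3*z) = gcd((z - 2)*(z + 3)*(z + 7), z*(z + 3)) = z + 3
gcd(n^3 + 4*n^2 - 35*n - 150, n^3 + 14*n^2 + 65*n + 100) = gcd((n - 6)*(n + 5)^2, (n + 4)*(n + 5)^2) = n^2 + 10*n + 25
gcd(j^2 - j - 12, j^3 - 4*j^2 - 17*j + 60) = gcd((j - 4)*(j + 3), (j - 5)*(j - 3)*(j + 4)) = 1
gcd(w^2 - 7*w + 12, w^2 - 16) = w - 4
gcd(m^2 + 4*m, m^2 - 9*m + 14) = 1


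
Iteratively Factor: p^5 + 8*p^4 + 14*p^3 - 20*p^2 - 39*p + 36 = (p + 3)*(p^4 + 5*p^3 - p^2 - 17*p + 12) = (p + 3)^2*(p^3 + 2*p^2 - 7*p + 4) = (p - 1)*(p + 3)^2*(p^2 + 3*p - 4) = (p - 1)*(p + 3)^2*(p + 4)*(p - 1)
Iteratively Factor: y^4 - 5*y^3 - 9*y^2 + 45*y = (y + 3)*(y^3 - 8*y^2 + 15*y) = y*(y + 3)*(y^2 - 8*y + 15) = y*(y - 5)*(y + 3)*(y - 3)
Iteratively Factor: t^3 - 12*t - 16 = (t - 4)*(t^2 + 4*t + 4) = (t - 4)*(t + 2)*(t + 2)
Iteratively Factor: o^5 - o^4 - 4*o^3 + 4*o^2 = (o - 2)*(o^4 + o^3 - 2*o^2) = o*(o - 2)*(o^3 + o^2 - 2*o) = o*(o - 2)*(o + 2)*(o^2 - o) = o*(o - 2)*(o - 1)*(o + 2)*(o)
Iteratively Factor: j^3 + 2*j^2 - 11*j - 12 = (j + 4)*(j^2 - 2*j - 3) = (j - 3)*(j + 4)*(j + 1)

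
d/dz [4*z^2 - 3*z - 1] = 8*z - 3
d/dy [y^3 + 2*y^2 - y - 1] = 3*y^2 + 4*y - 1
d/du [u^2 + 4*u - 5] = 2*u + 4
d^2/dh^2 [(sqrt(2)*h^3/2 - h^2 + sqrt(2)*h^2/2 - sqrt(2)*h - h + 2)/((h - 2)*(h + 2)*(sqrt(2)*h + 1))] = 2*(-3*h^3 + sqrt(2)*h^3 + 12*h^2 - 18*h - 3*sqrt(2)*h + 3*sqrt(2) + 11)/(2*sqrt(2)*h^6 - 12*sqrt(2)*h^5 + 6*h^5 - 36*h^4 + 27*sqrt(2)*h^4 - 34*sqrt(2)*h^3 + 73*h^3 - 54*h^2 + 36*sqrt(2)*h^2 - 24*sqrt(2)*h + 12*h - 8)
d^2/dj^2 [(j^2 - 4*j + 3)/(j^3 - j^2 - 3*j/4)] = 8*(16*j^6 - 192*j^5 + 516*j^4 - 508*j^3 + 36*j^2 + 108*j + 27)/(j^3*(64*j^6 - 192*j^5 + 48*j^4 + 224*j^3 - 36*j^2 - 108*j - 27))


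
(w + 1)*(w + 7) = w^2 + 8*w + 7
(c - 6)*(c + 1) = c^2 - 5*c - 6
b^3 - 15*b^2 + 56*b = b*(b - 8)*(b - 7)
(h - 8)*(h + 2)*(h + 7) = h^3 + h^2 - 58*h - 112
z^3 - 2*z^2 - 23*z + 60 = (z - 4)*(z - 3)*(z + 5)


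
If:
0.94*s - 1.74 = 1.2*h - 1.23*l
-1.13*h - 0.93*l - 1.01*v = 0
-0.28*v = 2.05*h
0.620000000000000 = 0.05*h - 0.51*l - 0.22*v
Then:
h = -0.35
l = -2.35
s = 4.48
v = 2.56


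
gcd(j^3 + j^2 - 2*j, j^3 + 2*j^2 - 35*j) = j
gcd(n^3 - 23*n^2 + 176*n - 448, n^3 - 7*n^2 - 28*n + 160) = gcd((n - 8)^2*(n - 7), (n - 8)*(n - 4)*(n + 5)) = n - 8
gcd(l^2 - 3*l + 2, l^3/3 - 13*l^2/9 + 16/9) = 1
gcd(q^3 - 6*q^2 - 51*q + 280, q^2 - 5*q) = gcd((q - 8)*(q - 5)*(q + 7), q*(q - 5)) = q - 5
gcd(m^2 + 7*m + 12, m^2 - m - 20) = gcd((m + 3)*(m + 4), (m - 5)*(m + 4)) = m + 4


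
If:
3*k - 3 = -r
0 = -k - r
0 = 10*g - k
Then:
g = 3/20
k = 3/2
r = -3/2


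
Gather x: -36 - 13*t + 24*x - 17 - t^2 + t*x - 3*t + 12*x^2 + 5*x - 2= -t^2 - 16*t + 12*x^2 + x*(t + 29) - 55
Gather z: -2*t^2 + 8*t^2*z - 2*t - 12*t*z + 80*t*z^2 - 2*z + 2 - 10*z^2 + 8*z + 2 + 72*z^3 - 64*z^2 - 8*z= -2*t^2 - 2*t + 72*z^3 + z^2*(80*t - 74) + z*(8*t^2 - 12*t - 2) + 4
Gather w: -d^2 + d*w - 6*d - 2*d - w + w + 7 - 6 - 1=-d^2 + d*w - 8*d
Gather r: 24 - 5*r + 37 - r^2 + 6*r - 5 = -r^2 + r + 56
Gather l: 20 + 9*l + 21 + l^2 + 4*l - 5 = l^2 + 13*l + 36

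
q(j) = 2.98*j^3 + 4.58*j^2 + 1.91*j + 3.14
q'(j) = 8.94*j^2 + 9.16*j + 1.91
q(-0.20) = 2.92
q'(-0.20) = 0.44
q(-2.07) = -7.62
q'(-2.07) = 21.26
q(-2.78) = -30.80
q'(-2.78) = 45.54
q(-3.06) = -45.20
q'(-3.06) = 57.59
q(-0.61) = 3.00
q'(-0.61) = -0.35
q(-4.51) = -185.68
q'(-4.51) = 142.44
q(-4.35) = -163.80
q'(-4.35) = 131.23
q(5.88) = 778.55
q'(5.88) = 364.87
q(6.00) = 823.16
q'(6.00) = 378.71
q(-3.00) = -41.83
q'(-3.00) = 54.89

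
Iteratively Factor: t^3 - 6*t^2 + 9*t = (t)*(t^2 - 6*t + 9) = t*(t - 3)*(t - 3)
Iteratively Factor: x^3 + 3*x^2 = (x)*(x^2 + 3*x) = x*(x + 3)*(x)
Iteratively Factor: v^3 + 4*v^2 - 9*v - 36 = (v - 3)*(v^2 + 7*v + 12) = (v - 3)*(v + 3)*(v + 4)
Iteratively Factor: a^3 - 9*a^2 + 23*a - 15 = (a - 5)*(a^2 - 4*a + 3) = (a - 5)*(a - 1)*(a - 3)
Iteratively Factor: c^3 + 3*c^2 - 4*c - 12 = (c + 2)*(c^2 + c - 6) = (c - 2)*(c + 2)*(c + 3)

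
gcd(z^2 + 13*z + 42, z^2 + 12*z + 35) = z + 7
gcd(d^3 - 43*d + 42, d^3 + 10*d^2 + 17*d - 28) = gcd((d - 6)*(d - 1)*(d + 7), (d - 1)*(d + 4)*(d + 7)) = d^2 + 6*d - 7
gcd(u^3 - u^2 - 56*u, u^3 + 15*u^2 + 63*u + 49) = u + 7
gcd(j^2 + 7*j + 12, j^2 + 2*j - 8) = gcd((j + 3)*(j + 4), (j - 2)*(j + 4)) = j + 4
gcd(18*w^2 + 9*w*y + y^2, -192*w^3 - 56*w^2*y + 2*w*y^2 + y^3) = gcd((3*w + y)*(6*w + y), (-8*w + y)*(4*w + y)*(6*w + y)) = 6*w + y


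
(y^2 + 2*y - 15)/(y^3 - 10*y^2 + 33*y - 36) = (y + 5)/(y^2 - 7*y + 12)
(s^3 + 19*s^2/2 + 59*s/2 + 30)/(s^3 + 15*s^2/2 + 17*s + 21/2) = (2*s^2 + 13*s + 20)/(2*s^2 + 9*s + 7)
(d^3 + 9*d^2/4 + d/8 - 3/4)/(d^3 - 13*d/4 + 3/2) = (4*d + 3)/(2*(2*d - 3))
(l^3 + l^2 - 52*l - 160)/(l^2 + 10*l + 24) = (l^2 - 3*l - 40)/(l + 6)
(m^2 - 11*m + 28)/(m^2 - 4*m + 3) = (m^2 - 11*m + 28)/(m^2 - 4*m + 3)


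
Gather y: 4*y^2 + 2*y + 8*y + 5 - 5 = 4*y^2 + 10*y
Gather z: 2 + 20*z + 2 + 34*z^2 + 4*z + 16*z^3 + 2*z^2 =16*z^3 + 36*z^2 + 24*z + 4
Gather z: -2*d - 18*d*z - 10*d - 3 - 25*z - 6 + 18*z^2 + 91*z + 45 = -12*d + 18*z^2 + z*(66 - 18*d) + 36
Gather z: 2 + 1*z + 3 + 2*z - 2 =3*z + 3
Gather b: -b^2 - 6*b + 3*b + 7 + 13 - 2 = -b^2 - 3*b + 18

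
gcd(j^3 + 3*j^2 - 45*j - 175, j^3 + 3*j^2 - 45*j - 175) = j^3 + 3*j^2 - 45*j - 175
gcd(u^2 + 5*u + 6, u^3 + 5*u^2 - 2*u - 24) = u + 3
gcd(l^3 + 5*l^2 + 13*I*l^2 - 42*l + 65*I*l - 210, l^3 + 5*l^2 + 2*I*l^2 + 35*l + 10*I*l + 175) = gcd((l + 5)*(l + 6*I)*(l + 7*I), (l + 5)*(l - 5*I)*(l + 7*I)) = l^2 + l*(5 + 7*I) + 35*I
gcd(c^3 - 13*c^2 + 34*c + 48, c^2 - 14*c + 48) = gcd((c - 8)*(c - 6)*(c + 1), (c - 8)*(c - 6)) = c^2 - 14*c + 48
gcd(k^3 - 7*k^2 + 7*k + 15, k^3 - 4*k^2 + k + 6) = k^2 - 2*k - 3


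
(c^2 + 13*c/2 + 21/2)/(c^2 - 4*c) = (2*c^2 + 13*c + 21)/(2*c*(c - 4))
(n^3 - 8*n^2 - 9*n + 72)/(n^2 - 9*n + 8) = (n^2 - 9)/(n - 1)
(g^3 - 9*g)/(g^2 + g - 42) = g*(g^2 - 9)/(g^2 + g - 42)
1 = 1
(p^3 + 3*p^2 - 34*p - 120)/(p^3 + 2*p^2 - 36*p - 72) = (p^2 + 9*p + 20)/(p^2 + 8*p + 12)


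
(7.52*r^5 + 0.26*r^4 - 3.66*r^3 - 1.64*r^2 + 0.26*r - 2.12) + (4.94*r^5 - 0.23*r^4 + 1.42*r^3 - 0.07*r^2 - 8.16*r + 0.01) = 12.46*r^5 + 0.03*r^4 - 2.24*r^3 - 1.71*r^2 - 7.9*r - 2.11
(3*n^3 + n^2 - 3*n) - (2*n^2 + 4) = 3*n^3 - n^2 - 3*n - 4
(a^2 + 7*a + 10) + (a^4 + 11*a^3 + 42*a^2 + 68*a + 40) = a^4 + 11*a^3 + 43*a^2 + 75*a + 50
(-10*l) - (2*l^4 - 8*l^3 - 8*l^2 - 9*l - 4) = -2*l^4 + 8*l^3 + 8*l^2 - l + 4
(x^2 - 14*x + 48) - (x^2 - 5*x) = 48 - 9*x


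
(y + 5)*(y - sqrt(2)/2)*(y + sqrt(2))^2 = y^4 + 3*sqrt(2)*y^3/2 + 5*y^3 + 15*sqrt(2)*y^2/2 - sqrt(2)*y - 5*sqrt(2)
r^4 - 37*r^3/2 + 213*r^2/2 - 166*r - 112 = (r - 8)*(r - 7)*(r - 4)*(r + 1/2)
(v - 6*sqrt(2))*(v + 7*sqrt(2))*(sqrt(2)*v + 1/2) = sqrt(2)*v^3 + 5*v^2/2 - 167*sqrt(2)*v/2 - 42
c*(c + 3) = c^2 + 3*c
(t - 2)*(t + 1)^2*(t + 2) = t^4 + 2*t^3 - 3*t^2 - 8*t - 4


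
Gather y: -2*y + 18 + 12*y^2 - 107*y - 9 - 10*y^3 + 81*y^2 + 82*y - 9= -10*y^3 + 93*y^2 - 27*y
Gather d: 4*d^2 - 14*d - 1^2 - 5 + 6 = 4*d^2 - 14*d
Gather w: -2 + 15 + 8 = 21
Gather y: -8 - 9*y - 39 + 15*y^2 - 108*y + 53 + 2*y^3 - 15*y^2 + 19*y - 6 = 2*y^3 - 98*y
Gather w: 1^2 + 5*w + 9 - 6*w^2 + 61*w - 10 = -6*w^2 + 66*w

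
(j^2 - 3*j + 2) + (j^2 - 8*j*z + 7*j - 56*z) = 2*j^2 - 8*j*z + 4*j - 56*z + 2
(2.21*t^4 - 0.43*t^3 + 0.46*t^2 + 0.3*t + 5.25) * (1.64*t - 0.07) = 3.6244*t^5 - 0.8599*t^4 + 0.7845*t^3 + 0.4598*t^2 + 8.589*t - 0.3675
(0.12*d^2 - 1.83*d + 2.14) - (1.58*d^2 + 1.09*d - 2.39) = -1.46*d^2 - 2.92*d + 4.53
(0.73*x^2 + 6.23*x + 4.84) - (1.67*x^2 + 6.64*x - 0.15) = -0.94*x^2 - 0.409999999999999*x + 4.99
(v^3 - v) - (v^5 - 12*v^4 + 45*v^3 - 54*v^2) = -v^5 + 12*v^4 - 44*v^3 + 54*v^2 - v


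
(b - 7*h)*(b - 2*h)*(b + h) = b^3 - 8*b^2*h + 5*b*h^2 + 14*h^3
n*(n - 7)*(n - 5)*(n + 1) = n^4 - 11*n^3 + 23*n^2 + 35*n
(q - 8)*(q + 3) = q^2 - 5*q - 24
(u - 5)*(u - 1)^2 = u^3 - 7*u^2 + 11*u - 5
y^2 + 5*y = y*(y + 5)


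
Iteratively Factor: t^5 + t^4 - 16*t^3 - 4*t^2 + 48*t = (t + 4)*(t^4 - 3*t^3 - 4*t^2 + 12*t) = (t + 2)*(t + 4)*(t^3 - 5*t^2 + 6*t) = (t - 2)*(t + 2)*(t + 4)*(t^2 - 3*t) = (t - 3)*(t - 2)*(t + 2)*(t + 4)*(t)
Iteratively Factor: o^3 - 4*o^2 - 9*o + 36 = (o - 4)*(o^2 - 9) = (o - 4)*(o + 3)*(o - 3)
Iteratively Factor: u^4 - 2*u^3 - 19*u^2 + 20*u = (u - 5)*(u^3 + 3*u^2 - 4*u) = (u - 5)*(u - 1)*(u^2 + 4*u) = (u - 5)*(u - 1)*(u + 4)*(u)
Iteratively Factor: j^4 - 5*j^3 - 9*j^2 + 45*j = (j + 3)*(j^3 - 8*j^2 + 15*j) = j*(j + 3)*(j^2 - 8*j + 15) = j*(j - 3)*(j + 3)*(j - 5)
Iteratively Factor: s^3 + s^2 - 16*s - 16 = (s + 4)*(s^2 - 3*s - 4) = (s + 1)*(s + 4)*(s - 4)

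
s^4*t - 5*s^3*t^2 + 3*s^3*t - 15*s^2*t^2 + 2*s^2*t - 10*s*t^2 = s*(s + 2)*(s - 5*t)*(s*t + t)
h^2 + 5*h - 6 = (h - 1)*(h + 6)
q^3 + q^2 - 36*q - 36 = (q - 6)*(q + 1)*(q + 6)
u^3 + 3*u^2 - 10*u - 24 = (u - 3)*(u + 2)*(u + 4)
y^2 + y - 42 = (y - 6)*(y + 7)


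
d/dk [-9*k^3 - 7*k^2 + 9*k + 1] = -27*k^2 - 14*k + 9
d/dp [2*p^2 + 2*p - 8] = 4*p + 2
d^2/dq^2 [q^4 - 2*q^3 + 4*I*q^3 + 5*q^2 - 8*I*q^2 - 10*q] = 12*q^2 + q*(-12 + 24*I) + 10 - 16*I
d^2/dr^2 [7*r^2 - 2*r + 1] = 14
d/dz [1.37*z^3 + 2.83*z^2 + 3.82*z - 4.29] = 4.11*z^2 + 5.66*z + 3.82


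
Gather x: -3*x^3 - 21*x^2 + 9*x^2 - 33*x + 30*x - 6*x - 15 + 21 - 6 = -3*x^3 - 12*x^2 - 9*x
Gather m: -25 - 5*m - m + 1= -6*m - 24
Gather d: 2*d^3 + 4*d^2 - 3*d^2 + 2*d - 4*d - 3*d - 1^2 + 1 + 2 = 2*d^3 + d^2 - 5*d + 2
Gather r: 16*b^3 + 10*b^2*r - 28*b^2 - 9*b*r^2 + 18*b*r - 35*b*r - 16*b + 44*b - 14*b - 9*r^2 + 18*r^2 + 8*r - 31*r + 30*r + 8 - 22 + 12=16*b^3 - 28*b^2 + 14*b + r^2*(9 - 9*b) + r*(10*b^2 - 17*b + 7) - 2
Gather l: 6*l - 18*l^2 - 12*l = -18*l^2 - 6*l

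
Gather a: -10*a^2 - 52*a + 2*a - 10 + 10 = -10*a^2 - 50*a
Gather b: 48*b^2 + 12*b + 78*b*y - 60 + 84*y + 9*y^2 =48*b^2 + b*(78*y + 12) + 9*y^2 + 84*y - 60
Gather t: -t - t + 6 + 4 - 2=8 - 2*t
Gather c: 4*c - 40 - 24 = 4*c - 64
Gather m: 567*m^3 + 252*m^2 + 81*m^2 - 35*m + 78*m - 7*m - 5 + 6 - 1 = 567*m^3 + 333*m^2 + 36*m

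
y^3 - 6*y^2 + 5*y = y*(y - 5)*(y - 1)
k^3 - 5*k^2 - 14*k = k*(k - 7)*(k + 2)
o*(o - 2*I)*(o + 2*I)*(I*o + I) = I*o^4 + I*o^3 + 4*I*o^2 + 4*I*o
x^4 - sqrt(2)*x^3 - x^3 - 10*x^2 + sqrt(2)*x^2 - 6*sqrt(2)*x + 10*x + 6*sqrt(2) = (x - 1)*(x - 3*sqrt(2))*(x + sqrt(2))^2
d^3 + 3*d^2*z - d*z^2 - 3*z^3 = (d - z)*(d + z)*(d + 3*z)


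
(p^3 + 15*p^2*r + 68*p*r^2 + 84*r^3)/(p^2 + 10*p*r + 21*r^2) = (p^2 + 8*p*r + 12*r^2)/(p + 3*r)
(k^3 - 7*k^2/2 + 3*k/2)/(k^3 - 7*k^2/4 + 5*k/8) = 4*(k - 3)/(4*k - 5)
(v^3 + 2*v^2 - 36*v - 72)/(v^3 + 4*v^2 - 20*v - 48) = (v - 6)/(v - 4)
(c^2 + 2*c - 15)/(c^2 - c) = (c^2 + 2*c - 15)/(c*(c - 1))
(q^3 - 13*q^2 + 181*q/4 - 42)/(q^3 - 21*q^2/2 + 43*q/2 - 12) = (q - 7/2)/(q - 1)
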